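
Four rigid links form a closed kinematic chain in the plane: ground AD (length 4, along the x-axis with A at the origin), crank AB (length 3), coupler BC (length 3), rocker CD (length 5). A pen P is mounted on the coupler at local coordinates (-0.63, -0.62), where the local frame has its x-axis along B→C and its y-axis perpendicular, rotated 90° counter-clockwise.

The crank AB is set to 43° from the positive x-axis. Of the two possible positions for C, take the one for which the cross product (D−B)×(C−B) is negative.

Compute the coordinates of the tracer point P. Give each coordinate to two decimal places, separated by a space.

A=(0,0), D=(4.00,0)
B = A + 3.00·(cos43°, sin43°) = (2.1941, 2.0460)
|BD| = 2.7290
circle(B,3.00) ∩ circle(D,5.00): a=-1.5670, h=2.5583
  candidates: C₊=(3.0751,4.9137) cross=6.981; C₋=(-0.7609,1.5278) cross=-6.981
  mode - wants cross < 0 → take C=(-0.7609,1.5278) (cross=-6.981)
ex = (C−B)/|BC| = (-0.9850,-0.1727); ey = (0.1727,-0.9850)
P = B + -0.63·ex + -0.62·ey = (2.7075,2.7655)

2.71 2.77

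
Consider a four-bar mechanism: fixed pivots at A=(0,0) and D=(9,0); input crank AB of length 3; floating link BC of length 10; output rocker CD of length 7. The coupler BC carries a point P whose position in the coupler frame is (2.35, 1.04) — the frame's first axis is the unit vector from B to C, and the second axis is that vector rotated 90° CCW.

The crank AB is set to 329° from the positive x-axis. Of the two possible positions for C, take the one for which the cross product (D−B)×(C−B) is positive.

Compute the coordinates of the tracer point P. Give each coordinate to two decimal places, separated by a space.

2.95 1.00

A=(0,0), D=(9.00,0)
B = A + 3.00·(cos329°, sin329°) = (2.5715, -1.5451)
|BD| = 6.6116
circle(B,10.00) ∩ circle(D,7.00): a=7.1627, h=6.9783
  candidates: C₊=(7.9050,6.9138) cross=46.137; C₋=(11.1666,-6.6563) cross=-46.137
  mode + wants cross > 0 → take C=(7.9050,6.9138) (cross=46.137)
ex = (C−B)/|BC| = (0.5334,0.8459); ey = (-0.8459,0.5334)
P = B + 2.35·ex + 1.04·ey = (2.9451,0.9974)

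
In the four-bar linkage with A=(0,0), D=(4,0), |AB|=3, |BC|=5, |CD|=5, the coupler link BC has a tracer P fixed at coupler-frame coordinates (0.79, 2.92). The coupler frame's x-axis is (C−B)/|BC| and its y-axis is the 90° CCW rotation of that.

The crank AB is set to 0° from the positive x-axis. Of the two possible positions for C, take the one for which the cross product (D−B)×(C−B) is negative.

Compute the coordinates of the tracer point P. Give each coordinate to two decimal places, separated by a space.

A=(0,0), D=(4.00,0)
B = A + 3.00·(cos0°, sin0°) = (3.0000, 0.0000)
|BD| = 1.0000
circle(B,5.00) ∩ circle(D,5.00): a=0.5000, h=4.9749
  candidates: C₊=(3.5000,4.9749) cross=4.975; C₋=(3.5000,-4.9749) cross=-4.975
  mode - wants cross < 0 → take C=(3.5000,-4.9749) (cross=-4.975)
ex = (C−B)/|BC| = (0.1000,-0.9950); ey = (0.9950,0.1000)
P = B + 0.79·ex + 2.92·ey = (5.9844,-0.4940)

5.98 -0.49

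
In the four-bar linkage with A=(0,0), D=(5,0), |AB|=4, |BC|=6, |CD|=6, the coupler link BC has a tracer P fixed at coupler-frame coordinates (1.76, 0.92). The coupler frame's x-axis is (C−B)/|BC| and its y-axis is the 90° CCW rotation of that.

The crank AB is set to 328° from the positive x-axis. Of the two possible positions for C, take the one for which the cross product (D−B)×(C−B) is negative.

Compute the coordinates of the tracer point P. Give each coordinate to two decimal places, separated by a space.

5.37 -2.01

A=(0,0), D=(5.00,0)
B = A + 4.00·(cos328°, sin328°) = (3.3922, -2.1197)
|BD| = 2.6605
circle(B,6.00) ∩ circle(D,6.00): a=1.3302, h=5.8507
  candidates: C₊=(-0.4653,2.4759) cross=15.566; C₋=(8.8575,-4.5956) cross=-15.566
  mode - wants cross < 0 → take C=(8.8575,-4.5956) (cross=-15.566)
ex = (C−B)/|BC| = (0.9109,-0.4127); ey = (0.4127,0.9109)
P = B + 1.76·ex + 0.92·ey = (5.3750,-2.0079)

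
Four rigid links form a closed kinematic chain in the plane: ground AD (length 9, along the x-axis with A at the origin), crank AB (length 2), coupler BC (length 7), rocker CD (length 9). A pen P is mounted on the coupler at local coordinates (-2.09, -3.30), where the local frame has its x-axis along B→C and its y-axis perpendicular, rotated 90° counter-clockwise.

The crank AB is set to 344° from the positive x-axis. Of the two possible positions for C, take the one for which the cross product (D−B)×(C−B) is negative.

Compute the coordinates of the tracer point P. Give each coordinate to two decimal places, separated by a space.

A=(0,0), D=(9.00,0)
B = A + 2.00·(cos344°, sin344°) = (1.9225, -0.5513)
|BD| = 7.0989
circle(B,7.00) ∩ circle(D,9.00): a=1.2956, h=6.8791
  candidates: C₊=(2.6800,6.4076) cross=48.834; C₋=(3.7484,-7.3089) cross=-48.834
  mode - wants cross < 0 → take C=(3.7484,-7.3089) (cross=-48.834)
ex = (C−B)/|BC| = (0.2608,-0.9654); ey = (0.9654,0.2608)
P = B + -2.09·ex + -3.30·ey = (-1.8084,0.6056)

-1.81 0.61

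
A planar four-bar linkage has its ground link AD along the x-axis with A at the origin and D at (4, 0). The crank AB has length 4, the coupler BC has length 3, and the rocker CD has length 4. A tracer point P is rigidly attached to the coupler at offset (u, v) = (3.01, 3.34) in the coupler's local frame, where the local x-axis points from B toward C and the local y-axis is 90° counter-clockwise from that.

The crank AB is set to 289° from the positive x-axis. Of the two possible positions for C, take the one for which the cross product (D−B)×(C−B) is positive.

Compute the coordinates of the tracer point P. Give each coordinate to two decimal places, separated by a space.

-2.95 -2.31

A=(0,0), D=(4.00,0)
B = A + 4.00·(cos289°, sin289°) = (1.3023, -3.7821)
|BD| = 4.6456
circle(B,3.00) ∩ circle(D,4.00): a=1.5694, h=2.5567
  candidates: C₊=(0.1322,-1.0197) cross=11.878; C₋=(4.2951,-3.9891) cross=-11.878
  mode + wants cross > 0 → take C=(0.1322,-1.0197) (cross=11.878)
ex = (C−B)/|BC| = (-0.3900,0.9208); ey = (-0.9208,-0.3900)
P = B + 3.01·ex + 3.34·ey = (-2.9472,-2.3132)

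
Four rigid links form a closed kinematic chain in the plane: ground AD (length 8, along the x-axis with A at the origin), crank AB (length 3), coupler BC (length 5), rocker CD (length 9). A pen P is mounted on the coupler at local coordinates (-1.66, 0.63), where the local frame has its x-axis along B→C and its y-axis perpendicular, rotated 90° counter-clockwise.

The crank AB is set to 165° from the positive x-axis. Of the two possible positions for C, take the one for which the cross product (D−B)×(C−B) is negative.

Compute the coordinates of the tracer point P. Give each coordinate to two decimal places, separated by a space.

A=(0,0), D=(8.00,0)
B = A + 3.00·(cos165°, sin165°) = (-2.8978, 0.7765)
|BD| = 10.9254
circle(B,5.00) ∩ circle(D,9.00): a=2.8999, h=4.0732
  candidates: C₊=(0.2842,4.6332) cross=44.501; C₋=(-0.2947,-3.4925) cross=-44.501
  mode - wants cross < 0 → take C=(-0.2947,-3.4925) (cross=-44.501)
ex = (C−B)/|BC| = (0.5206,-0.8538); ey = (0.8538,0.5206)
P = B + -1.66·ex + 0.63·ey = (-3.2241,2.5217)

-3.22 2.52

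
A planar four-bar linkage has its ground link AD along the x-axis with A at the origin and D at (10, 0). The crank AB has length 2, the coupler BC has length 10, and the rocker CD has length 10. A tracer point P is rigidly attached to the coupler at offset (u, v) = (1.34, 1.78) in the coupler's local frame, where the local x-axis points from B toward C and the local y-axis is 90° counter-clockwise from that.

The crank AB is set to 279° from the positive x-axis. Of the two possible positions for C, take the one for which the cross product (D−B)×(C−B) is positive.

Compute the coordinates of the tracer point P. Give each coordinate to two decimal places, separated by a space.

-0.96 -0.15

A=(0,0), D=(10.00,0)
B = A + 2.00·(cos279°, sin279°) = (0.3129, -1.9754)
|BD| = 9.8865
circle(B,10.00) ∩ circle(D,10.00): a=4.9432, h=8.6928
  candidates: C₊=(3.4196,7.5298) cross=85.941; C₋=(6.8933,-9.5052) cross=-85.941
  mode + wants cross > 0 → take C=(3.4196,7.5298) (cross=85.941)
ex = (C−B)/|BC| = (0.3107,0.9505); ey = (-0.9505,0.3107)
P = B + 1.34·ex + 1.78·ey = (-0.9628,-0.1487)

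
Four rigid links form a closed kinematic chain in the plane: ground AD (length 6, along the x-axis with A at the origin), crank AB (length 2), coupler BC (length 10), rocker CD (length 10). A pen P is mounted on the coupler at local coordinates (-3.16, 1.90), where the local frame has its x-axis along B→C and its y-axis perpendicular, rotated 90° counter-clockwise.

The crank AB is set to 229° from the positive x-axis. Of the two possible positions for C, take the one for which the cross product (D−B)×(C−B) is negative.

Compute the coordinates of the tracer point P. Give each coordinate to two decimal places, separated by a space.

A=(0,0), D=(6.00,0)
B = A + 2.00·(cos229°, sin229°) = (-1.3121, -1.5094)
|BD| = 7.4663
circle(B,10.00) ∩ circle(D,10.00): a=3.7331, h=9.2770
  candidates: C₊=(0.4684,8.3308) cross=69.265; C₋=(4.2194,-9.8402) cross=-69.265
  mode - wants cross < 0 → take C=(4.2194,-9.8402) (cross=-69.265)
ex = (C−B)/|BC| = (0.5532,-0.8331); ey = (0.8331,0.5532)
P = B + -3.16·ex + 1.90·ey = (-1.4772,2.1741)

-1.48 2.17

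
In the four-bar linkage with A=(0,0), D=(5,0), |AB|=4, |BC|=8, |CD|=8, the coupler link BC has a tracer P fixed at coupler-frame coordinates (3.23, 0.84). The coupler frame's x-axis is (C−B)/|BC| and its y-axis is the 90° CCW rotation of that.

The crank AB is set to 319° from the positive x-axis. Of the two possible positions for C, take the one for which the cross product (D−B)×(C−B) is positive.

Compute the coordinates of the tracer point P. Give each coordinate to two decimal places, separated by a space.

A=(0,0), D=(5.00,0)
B = A + 4.00·(cos319°, sin319°) = (3.0188, -2.6242)
|BD| = 3.2881
circle(B,8.00) ∩ circle(D,8.00): a=1.6441, h=7.8292
  candidates: C₊=(-2.2391,3.4052) cross=25.743; C₋=(10.2579,-6.0294) cross=-25.743
  mode + wants cross > 0 → take C=(-2.2391,3.4052) (cross=25.743)
ex = (C−B)/|BC| = (-0.6572,0.7537); ey = (-0.7537,-0.6572)
P = B + 3.23·ex + 0.84·ey = (0.2629,-0.7419)

0.26 -0.74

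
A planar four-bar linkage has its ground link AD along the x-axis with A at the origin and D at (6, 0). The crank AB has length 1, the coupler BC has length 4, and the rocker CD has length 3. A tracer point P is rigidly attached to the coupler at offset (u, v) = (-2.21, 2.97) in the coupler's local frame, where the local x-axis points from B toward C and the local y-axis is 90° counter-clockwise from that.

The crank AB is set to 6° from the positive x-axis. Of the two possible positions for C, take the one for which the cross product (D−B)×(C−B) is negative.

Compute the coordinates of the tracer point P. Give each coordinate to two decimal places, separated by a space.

1.08 3.81

A=(0,0), D=(6.00,0)
B = A + 1.00·(cos6°, sin6°) = (0.9945, 0.1045)
|BD| = 5.0066
circle(B,4.00) ∩ circle(D,3.00): a=3.2024, h=2.3968
  candidates: C₊=(4.2462,2.4340) cross=12.000; C₋=(4.1461,-2.3587) cross=-12.000
  mode - wants cross < 0 → take C=(4.1461,-2.3587) (cross=-12.000)
ex = (C−B)/|BC| = (0.7879,-0.6158); ey = (0.6158,0.7879)
P = B + -2.21·ex + 2.97·ey = (1.0822,3.8055)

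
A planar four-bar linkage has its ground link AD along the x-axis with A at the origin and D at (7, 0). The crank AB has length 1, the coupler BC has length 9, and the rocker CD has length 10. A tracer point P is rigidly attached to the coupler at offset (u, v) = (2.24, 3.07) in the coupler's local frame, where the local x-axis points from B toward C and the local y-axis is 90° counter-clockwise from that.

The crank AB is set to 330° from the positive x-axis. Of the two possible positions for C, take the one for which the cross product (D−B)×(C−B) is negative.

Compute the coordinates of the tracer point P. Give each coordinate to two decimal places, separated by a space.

A=(0,0), D=(7.00,0)
B = A + 1.00·(cos330°, sin330°) = (0.8660, -0.5000)
|BD| = 6.1543
circle(B,9.00) ∩ circle(D,10.00): a=1.5335, h=8.8684
  candidates: C₊=(1.6740,8.4637) cross=54.579; C₋=(3.1150,-9.2145) cross=-54.579
  mode - wants cross < 0 → take C=(3.1150,-9.2145) (cross=-54.579)
ex = (C−B)/|BC| = (0.2499,-0.9683); ey = (0.9683,0.2499)
P = B + 2.24·ex + 3.07·ey = (4.3984,-1.9018)

4.40 -1.90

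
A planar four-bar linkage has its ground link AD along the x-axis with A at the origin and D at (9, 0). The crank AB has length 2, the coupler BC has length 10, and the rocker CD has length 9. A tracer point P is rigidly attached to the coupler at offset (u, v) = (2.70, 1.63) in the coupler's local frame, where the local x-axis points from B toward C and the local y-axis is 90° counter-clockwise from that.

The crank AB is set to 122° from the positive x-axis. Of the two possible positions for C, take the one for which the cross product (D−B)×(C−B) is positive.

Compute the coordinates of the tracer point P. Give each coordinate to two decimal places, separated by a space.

-0.21 4.73

A=(0,0), D=(9.00,0)
B = A + 2.00·(cos122°, sin122°) = (-1.0598, 1.6961)
|BD| = 10.2018
circle(B,10.00) ∩ circle(D,9.00): a=6.0321, h=7.9758
  candidates: C₊=(6.2143,8.5580) cross=81.368; C₋=(3.5623,-7.1716) cross=-81.368
  mode + wants cross > 0 → take C=(6.2143,8.5580) (cross=81.368)
ex = (C−B)/|BC| = (0.7274,0.6862); ey = (-0.6862,0.7274)
P = B + 2.70·ex + 1.63·ey = (-0.2143,4.7345)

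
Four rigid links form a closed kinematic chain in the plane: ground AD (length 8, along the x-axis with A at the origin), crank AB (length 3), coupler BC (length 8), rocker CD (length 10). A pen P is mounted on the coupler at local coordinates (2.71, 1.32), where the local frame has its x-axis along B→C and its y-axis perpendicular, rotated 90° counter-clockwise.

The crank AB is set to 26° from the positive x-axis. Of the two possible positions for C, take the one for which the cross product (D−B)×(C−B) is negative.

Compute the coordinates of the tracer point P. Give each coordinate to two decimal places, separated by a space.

3.12 -1.67

A=(0,0), D=(8.00,0)
B = A + 3.00·(cos26°, sin26°) = (2.6964, 1.3151)
|BD| = 5.4642
circle(B,8.00) ∩ circle(D,10.00): a=-0.5620, h=7.9802
  candidates: C₊=(4.0715,9.1960) cross=43.606; C₋=(0.2302,-6.2953) cross=-43.606
  mode - wants cross < 0 → take C=(0.2302,-6.2953) (cross=-43.606)
ex = (C−B)/|BC| = (-0.3083,-0.9513); ey = (0.9513,-0.3083)
P = B + 2.71·ex + 1.32·ey = (3.1167,-1.6698)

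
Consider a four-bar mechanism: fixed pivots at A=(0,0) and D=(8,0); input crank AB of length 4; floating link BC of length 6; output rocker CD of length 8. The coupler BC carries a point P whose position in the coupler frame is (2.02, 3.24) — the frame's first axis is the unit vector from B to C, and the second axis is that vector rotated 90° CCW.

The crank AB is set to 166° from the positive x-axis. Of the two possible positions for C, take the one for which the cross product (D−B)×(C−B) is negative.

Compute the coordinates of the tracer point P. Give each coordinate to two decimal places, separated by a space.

A=(0,0), D=(8.00,0)
B = A + 4.00·(cos166°, sin166°) = (-3.8812, 0.9677)
|BD| = 11.9205
circle(B,6.00) ∩ circle(D,8.00): a=4.7858, h=3.6188
  candidates: C₊=(1.1826,4.1861) cross=43.138; C₋=(0.5951,-3.0277) cross=-43.138
  mode - wants cross < 0 → take C=(0.5951,-3.0277) (cross=-43.138)
ex = (C−B)/|BC| = (0.7460,-0.6659); ey = (0.6659,0.7460)
P = B + 2.02·ex + 3.24·ey = (-0.2167,2.0397)

-0.22 2.04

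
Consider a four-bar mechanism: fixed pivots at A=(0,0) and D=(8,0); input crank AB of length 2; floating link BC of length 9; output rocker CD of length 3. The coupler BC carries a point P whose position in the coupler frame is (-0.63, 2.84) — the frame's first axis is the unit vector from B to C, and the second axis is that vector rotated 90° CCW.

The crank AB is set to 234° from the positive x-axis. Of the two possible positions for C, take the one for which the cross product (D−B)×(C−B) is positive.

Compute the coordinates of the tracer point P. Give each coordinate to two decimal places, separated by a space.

A=(0,0), D=(8.00,0)
B = A + 2.00·(cos234°, sin234°) = (-1.1756, -1.6180)
|BD| = 9.3171
circle(B,9.00) ∩ circle(D,3.00): a=8.5224, h=2.8928
  candidates: C₊=(6.7150,2.7109) cross=26.953; C₋=(7.7197,-2.9869) cross=-26.953
  mode + wants cross > 0 → take C=(6.7150,2.7109) (cross=26.953)
ex = (C−B)/|BC| = (0.8767,0.4810); ey = (-0.4810,0.8767)
P = B + -0.63·ex + 2.84·ey = (-3.0939,0.5689)

-3.09 0.57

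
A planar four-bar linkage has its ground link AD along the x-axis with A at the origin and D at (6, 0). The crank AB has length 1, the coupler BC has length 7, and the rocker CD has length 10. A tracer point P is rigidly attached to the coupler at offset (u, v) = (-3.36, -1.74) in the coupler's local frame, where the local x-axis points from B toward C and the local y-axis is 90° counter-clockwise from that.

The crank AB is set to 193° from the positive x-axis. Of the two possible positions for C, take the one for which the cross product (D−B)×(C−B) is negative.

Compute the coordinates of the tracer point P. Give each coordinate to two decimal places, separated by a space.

-2.74 3.12

A=(0,0), D=(6.00,0)
B = A + 1.00·(cos193°, sin193°) = (-0.9744, -0.2250)
|BD| = 6.9780
circle(B,7.00) ∩ circle(D,10.00): a=-0.1653, h=6.9980
  candidates: C₊=(-1.3652,6.7641) cross=48.832; C₋=(-0.9140,-7.2247) cross=-48.832
  mode - wants cross < 0 → take C=(-0.9140,-7.2247) (cross=-48.832)
ex = (C−B)/|BC| = (0.0086,-1.0000); ey = (1.0000,0.0086)
P = B + -3.36·ex + -1.74·ey = (-2.7433,3.1199)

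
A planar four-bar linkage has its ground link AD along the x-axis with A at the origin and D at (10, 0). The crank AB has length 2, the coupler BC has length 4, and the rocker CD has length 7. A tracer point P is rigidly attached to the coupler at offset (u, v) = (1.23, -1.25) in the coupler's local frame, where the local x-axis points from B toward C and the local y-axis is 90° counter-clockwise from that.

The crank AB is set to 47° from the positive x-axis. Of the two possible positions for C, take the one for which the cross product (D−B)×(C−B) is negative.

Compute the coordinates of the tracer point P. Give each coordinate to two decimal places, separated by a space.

A=(0,0), D=(10.00,0)
B = A + 2.00·(cos47°, sin47°) = (1.3640, 1.4627)
|BD| = 8.7590
circle(B,4.00) ∩ circle(D,7.00): a=2.4957, h=3.1259
  candidates: C₊=(4.3467,4.1280) cross=27.380; C₋=(3.3027,-2.0361) cross=-27.380
  mode - wants cross < 0 → take C=(3.3027,-2.0361) (cross=-27.380)
ex = (C−B)/|BC| = (0.4847,-0.8747); ey = (0.8747,0.4847)
P = B + 1.23·ex + -1.25·ey = (0.8668,-0.2190)

0.87 -0.22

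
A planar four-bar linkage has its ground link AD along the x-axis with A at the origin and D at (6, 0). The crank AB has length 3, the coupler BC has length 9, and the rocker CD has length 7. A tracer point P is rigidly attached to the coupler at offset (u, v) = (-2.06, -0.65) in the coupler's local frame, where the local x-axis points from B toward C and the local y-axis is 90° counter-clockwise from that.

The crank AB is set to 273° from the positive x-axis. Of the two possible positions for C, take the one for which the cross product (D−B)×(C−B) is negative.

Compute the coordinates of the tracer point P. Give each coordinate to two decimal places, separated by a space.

A=(0,0), D=(6.00,0)
B = A + 3.00·(cos273°, sin273°) = (0.1570, -2.9959)
|BD| = 6.5663
circle(B,9.00) ∩ circle(D,7.00): a=5.7198, h=6.9486
  candidates: C₊=(2.0765,5.7970) cross=45.627; C₋=(8.4171,-6.5694) cross=-45.627
  mode - wants cross < 0 → take C=(8.4171,-6.5694) (cross=-45.627)
ex = (C−B)/|BC| = (0.9178,-0.3971); ey = (0.3971,0.9178)
P = B + -2.06·ex + -0.65·ey = (-1.9917,-2.7745)

-1.99 -2.77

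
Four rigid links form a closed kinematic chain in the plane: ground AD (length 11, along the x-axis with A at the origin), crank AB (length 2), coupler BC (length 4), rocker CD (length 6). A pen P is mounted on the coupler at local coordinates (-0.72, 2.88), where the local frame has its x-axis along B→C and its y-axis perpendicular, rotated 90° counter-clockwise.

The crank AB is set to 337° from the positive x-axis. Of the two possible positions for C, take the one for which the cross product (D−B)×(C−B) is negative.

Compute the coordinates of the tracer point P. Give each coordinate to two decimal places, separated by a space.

2.35 2.14

A=(0,0), D=(11.00,0)
B = A + 2.00·(cos337°, sin337°) = (1.8410, -0.7815)
|BD| = 9.1923
circle(B,4.00) ∩ circle(D,6.00): a=3.5083, h=1.9215
  candidates: C₊=(5.1732,1.4313) cross=17.663; C₋=(5.4999,-2.3977) cross=-17.663
  mode - wants cross < 0 → take C=(5.4999,-2.3977) (cross=-17.663)
ex = (C−B)/|BC| = (0.9147,-0.4041); ey = (0.4041,0.9147)
P = B + -0.72·ex + 2.88·ey = (2.3461,2.1439)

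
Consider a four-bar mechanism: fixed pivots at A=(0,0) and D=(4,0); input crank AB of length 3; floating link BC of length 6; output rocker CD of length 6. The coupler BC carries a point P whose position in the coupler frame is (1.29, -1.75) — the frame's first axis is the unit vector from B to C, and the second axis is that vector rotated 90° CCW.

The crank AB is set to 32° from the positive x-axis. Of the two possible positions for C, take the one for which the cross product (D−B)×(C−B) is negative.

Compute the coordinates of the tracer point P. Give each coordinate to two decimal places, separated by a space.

A=(0,0), D=(4.00,0)
B = A + 3.00·(cos32°, sin32°) = (2.5441, 1.5898)
|BD| = 2.1557
circle(B,6.00) ∩ circle(D,6.00): a=1.0778, h=5.9024
  candidates: C₊=(7.6250,4.7812) cross=12.724; C₋=(-1.0808,-3.1914) cross=-12.724
  mode - wants cross < 0 → take C=(-1.0808,-3.1914) (cross=-12.724)
ex = (C−B)/|BC| = (-0.6042,-0.7969); ey = (0.7969,-0.6042)
P = B + 1.29·ex + -1.75·ey = (0.3703,1.6191)

0.37 1.62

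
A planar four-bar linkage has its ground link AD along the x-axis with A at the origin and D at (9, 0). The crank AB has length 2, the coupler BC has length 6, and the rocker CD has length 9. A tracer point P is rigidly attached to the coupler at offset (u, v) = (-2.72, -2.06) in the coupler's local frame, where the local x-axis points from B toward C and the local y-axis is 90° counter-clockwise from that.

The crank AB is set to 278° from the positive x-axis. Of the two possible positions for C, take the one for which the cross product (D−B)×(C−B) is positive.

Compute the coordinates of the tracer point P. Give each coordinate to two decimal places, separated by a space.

2.03 -4.91

A=(0,0), D=(9.00,0)
B = A + 2.00·(cos278°, sin278°) = (0.2783, -1.9805)
|BD| = 8.9437
circle(B,6.00) ∩ circle(D,9.00): a=1.9561, h=5.6722
  candidates: C₊=(0.9298,3.9840) cross=50.730; C₋=(3.4420,-7.0787) cross=-50.730
  mode + wants cross > 0 → take C=(0.9298,3.9840) (cross=50.730)
ex = (C−B)/|BC| = (0.1086,0.9941); ey = (-0.9941,0.1086)
P = B + -2.72·ex + -2.06·ey = (2.0308,-4.9081)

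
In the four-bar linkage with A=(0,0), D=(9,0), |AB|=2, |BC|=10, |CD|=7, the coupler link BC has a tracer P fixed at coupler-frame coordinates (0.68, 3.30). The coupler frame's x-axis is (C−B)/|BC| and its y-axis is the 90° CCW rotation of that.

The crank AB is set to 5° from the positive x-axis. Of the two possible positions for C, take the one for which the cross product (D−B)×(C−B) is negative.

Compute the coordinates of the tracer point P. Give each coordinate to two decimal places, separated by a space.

4.83 1.99

A=(0,0), D=(9.00,0)
B = A + 2.00·(cos5°, sin5°) = (1.9924, 0.1743)
|BD| = 7.0098
circle(B,10.00) ∩ circle(D,7.00): a=7.1427, h=6.9987
  candidates: C₊=(9.3069,6.9933) cross=49.060; C₋=(8.9588,-6.9999) cross=-49.060
  mode - wants cross < 0 → take C=(8.9588,-6.9999) (cross=-49.060)
ex = (C−B)/|BC| = (0.6966,-0.7174); ey = (0.7174,0.6966)
P = B + 0.68·ex + 3.30·ey = (4.8336,1.9854)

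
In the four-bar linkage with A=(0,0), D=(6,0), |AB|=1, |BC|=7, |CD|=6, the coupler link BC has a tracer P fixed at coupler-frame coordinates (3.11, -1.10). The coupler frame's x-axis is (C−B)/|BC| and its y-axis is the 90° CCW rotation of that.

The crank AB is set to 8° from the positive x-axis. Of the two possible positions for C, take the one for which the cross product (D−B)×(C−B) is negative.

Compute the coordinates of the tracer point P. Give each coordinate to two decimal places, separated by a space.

A=(0,0), D=(6.00,0)
B = A + 1.00·(cos8°, sin8°) = (0.9903, 0.1392)
|BD| = 5.0117
circle(B,7.00) ∩ circle(D,6.00): a=3.8028, h=5.8770
  candidates: C₊=(4.9548,5.9083) cross=29.453; C₋=(4.6284,-5.8411) cross=-29.453
  mode - wants cross < 0 → take C=(4.6284,-5.8411) (cross=-29.453)
ex = (C−B)/|BC| = (0.5197,-0.8543); ey = (0.8543,0.5197)
P = B + 3.11·ex + -1.10·ey = (1.6669,-3.0895)

1.67 -3.09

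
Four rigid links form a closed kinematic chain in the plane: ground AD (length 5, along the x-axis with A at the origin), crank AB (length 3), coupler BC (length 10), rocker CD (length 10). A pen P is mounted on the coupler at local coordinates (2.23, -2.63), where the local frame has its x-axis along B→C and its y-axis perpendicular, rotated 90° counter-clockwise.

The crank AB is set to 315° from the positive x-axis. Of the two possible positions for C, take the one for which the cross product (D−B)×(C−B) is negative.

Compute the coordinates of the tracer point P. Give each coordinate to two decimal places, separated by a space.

1.94 -5.56

A=(0,0), D=(5.00,0)
B = A + 3.00·(cos315°, sin315°) = (2.1213, -2.1213)
|BD| = 3.5759
circle(B,10.00) ∩ circle(D,10.00): a=1.7879, h=9.8389
  candidates: C₊=(-2.2761,6.8599) cross=35.182; C₋=(9.3974,-8.9813) cross=-35.182
  mode - wants cross < 0 → take C=(9.3974,-8.9813) (cross=-35.182)
ex = (C−B)/|BC| = (0.7276,-0.6860); ey = (0.6860,0.7276)
P = B + 2.23·ex + -2.63·ey = (1.9397,-5.5647)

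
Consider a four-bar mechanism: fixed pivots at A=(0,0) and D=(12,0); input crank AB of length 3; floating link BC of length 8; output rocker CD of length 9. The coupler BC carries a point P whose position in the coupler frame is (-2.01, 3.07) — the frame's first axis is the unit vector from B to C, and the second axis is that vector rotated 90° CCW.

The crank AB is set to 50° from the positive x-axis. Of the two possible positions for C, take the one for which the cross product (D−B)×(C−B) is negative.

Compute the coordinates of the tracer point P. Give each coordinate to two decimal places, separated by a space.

A=(0,0), D=(12.00,0)
B = A + 3.00·(cos50°, sin50°) = (1.9284, 2.2981)
|BD| = 10.3305
circle(B,8.00) ∩ circle(D,9.00): a=4.3424, h=6.7189
  candidates: C₊=(7.6567,7.8826) cross=69.409; C₋=(4.6673,-5.2184) cross=-69.409
  mode - wants cross < 0 → take C=(4.6673,-5.2184) (cross=-69.409)
ex = (C−B)/|BC| = (0.3424,-0.9396); ey = (0.9396,0.3424)
P = B + -2.01·ex + 3.07·ey = (4.1247,5.2377)

4.12 5.24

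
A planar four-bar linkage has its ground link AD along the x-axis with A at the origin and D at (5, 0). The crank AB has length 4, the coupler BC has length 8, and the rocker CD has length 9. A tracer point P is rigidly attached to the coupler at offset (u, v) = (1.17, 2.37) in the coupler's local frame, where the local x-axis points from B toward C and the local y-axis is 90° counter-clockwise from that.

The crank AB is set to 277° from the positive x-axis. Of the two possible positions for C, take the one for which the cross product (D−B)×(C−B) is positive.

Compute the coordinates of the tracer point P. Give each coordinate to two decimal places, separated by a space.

-2.15 -4.14

A=(0,0), D=(5.00,0)
B = A + 4.00·(cos277°, sin277°) = (0.4875, -3.9702)
|BD| = 6.0104
circle(B,8.00) ∩ circle(D,9.00): a=1.5910, h=7.8402
  candidates: C₊=(-3.4969,2.9670) cross=47.123; C₋=(6.8608,-8.8055) cross=-47.123
  mode + wants cross > 0 → take C=(-3.4969,2.9670) (cross=47.123)
ex = (C−B)/|BC| = (-0.4980,0.8672); ey = (-0.8672,-0.4980)
P = B + 1.17·ex + 2.37·ey = (-2.1504,-4.1360)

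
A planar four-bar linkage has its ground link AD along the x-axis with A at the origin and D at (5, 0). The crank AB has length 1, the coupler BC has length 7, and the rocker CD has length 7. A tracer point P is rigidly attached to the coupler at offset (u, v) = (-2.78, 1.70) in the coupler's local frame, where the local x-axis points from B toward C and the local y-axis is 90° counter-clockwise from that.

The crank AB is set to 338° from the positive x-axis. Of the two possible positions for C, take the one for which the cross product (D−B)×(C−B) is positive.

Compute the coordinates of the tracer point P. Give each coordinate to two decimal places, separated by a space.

-1.30 -2.75

A=(0,0), D=(5.00,0)
B = A + 1.00·(cos338°, sin338°) = (0.9272, -0.3746)
|BD| = 4.0900
circle(B,7.00) ∩ circle(D,7.00): a=2.0450, h=6.6946
  candidates: C₊=(2.3504,6.4792) cross=27.381; C₋=(3.5768,-6.8538) cross=-27.381
  mode + wants cross > 0 → take C=(2.3504,6.4792) (cross=27.381)
ex = (C−B)/|BC| = (0.2033,0.9791); ey = (-0.9791,0.2033)
P = B + -2.78·ex + 1.70·ey = (-1.3025,-2.7509)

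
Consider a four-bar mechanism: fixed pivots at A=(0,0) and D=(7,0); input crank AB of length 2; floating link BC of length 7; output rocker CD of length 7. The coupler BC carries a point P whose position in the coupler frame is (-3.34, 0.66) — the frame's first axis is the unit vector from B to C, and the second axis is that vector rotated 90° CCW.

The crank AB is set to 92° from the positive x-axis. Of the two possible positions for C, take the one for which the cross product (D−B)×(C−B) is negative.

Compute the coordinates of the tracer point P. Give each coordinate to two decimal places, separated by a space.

-0.35 5.39

A=(0,0), D=(7.00,0)
B = A + 2.00·(cos92°, sin92°) = (-0.0698, 1.9988)
|BD| = 7.3469
circle(B,7.00) ∩ circle(D,7.00): a=3.6735, h=5.9587
  candidates: C₊=(5.0862,6.7333) cross=43.778; C₋=(1.8440,-4.7345) cross=-43.778
  mode - wants cross < 0 → take C=(1.8440,-4.7345) (cross=-43.778)
ex = (C−B)/|BC| = (0.2734,-0.9619); ey = (0.9619,0.2734)
P = B + -3.34·ex + 0.66·ey = (-0.3481,5.3920)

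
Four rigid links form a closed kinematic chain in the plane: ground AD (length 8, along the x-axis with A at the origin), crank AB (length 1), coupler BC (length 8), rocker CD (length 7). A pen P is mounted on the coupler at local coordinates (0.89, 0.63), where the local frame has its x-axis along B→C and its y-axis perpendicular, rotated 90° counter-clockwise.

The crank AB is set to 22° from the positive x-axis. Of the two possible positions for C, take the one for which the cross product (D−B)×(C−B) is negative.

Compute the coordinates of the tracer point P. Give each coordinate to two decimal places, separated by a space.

A=(0,0), D=(8.00,0)
B = A + 1.00·(cos22°, sin22°) = (0.9272, 0.3746)
|BD| = 7.0827
circle(B,8.00) ∩ circle(D,7.00): a=4.6003, h=6.5450
  candidates: C₊=(5.8672,6.6672) cross=46.357; C₋=(5.1749,-6.4046) cross=-46.357
  mode - wants cross < 0 → take C=(5.1749,-6.4046) (cross=-46.357)
ex = (C−B)/|BC| = (0.5310,-0.8474); ey = (0.8474,0.5310)
P = B + 0.89·ex + 0.63·ey = (1.9336,-0.0451)

1.93 -0.05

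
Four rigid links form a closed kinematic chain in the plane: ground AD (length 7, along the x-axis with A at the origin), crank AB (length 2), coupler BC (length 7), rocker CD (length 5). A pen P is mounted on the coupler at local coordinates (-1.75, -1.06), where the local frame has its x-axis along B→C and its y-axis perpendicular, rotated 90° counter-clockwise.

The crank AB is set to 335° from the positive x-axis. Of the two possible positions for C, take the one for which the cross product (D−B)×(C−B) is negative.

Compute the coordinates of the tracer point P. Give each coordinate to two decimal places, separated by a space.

A=(0,0), D=(7.00,0)
B = A + 2.00·(cos335°, sin335°) = (1.8126, -0.8452)
|BD| = 5.2558
circle(B,7.00) ∩ circle(D,5.00): a=4.9111, h=4.9881
  candidates: C₊=(5.8576,4.8677) cross=26.216; C₋=(7.4620,-4.9786) cross=-26.216
  mode - wants cross < 0 → take C=(7.4620,-4.9786) (cross=-26.216)
ex = (C−B)/|BC| = (0.8071,-0.5905); ey = (0.5905,0.8071)
P = B + -1.75·ex + -1.06·ey = (-0.2256,-0.6674)

-0.23 -0.67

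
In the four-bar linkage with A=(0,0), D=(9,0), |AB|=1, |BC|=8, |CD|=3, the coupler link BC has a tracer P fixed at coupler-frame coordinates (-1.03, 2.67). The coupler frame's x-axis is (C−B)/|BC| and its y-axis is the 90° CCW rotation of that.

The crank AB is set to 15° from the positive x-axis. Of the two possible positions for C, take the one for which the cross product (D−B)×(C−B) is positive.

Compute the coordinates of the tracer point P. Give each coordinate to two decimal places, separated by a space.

A=(0,0), D=(9.00,0)
B = A + 1.00·(cos15°, sin15°) = (0.9659, 0.2588)
|BD| = 8.0382
circle(B,8.00) ∩ circle(D,3.00): a=7.4403, h=2.9398
  candidates: C₊=(8.4970,2.9575) cross=23.631; C₋=(8.3077,-2.9190) cross=-23.631
  mode + wants cross > 0 → take C=(8.4970,2.9575) (cross=23.631)
ex = (C−B)/|BC| = (0.9414,0.3373); ey = (-0.3373,0.9414)
P = B + -1.03·ex + 2.67·ey = (-0.9044,2.4249)

-0.90 2.42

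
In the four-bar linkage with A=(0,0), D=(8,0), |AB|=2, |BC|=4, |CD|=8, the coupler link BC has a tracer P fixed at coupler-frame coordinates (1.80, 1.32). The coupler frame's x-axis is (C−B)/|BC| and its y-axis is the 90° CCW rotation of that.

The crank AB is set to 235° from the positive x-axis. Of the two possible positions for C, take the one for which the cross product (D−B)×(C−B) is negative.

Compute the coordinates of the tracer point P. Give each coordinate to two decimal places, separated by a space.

A=(0,0), D=(8.00,0)
B = A + 2.00·(cos235°, sin235°) = (-1.1472, -1.6383)
|BD| = 9.2927
circle(B,4.00) ∩ circle(D,8.00): a=2.0637, h=3.4265
  candidates: C₊=(0.2801,2.0984) cross=31.842; C₋=(1.4883,-4.6473) cross=-31.842
  mode - wants cross < 0 → take C=(1.4883,-4.6473) (cross=-31.842)
ex = (C−B)/|BC| = (0.6589,-0.7523); ey = (0.7523,0.6589)
P = B + 1.80·ex + 1.32·ey = (1.0318,-2.1227)

1.03 -2.12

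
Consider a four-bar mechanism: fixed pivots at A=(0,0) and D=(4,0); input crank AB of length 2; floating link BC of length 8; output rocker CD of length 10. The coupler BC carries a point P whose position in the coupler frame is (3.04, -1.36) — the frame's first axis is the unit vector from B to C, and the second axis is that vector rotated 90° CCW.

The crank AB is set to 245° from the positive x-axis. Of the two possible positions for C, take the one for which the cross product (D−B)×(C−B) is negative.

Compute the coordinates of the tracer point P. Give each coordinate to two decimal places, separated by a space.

-1.42 -5.09

A=(0,0), D=(4.00,0)
B = A + 2.00·(cos245°, sin245°) = (-0.8452, -1.8126)
|BD| = 5.1732
circle(B,8.00) ∩ circle(D,10.00): a=-0.8929, h=7.9500
  candidates: C₊=(-4.4671,5.3206) cross=41.127; C₋=(1.1041,-9.5715) cross=-41.127
  mode - wants cross < 0 → take C=(1.1041,-9.5715) (cross=-41.127)
ex = (C−B)/|BC| = (0.2437,-0.9699); ey = (0.9699,0.2437)
P = B + 3.04·ex + -1.36·ey = (-1.4235,-5.0924)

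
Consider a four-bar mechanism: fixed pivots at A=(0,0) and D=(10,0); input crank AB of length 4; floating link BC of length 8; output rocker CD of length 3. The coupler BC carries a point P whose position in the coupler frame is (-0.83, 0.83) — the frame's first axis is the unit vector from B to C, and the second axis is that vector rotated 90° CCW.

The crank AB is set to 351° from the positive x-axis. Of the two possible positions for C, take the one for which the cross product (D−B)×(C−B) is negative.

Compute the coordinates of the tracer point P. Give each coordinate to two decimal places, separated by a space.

A=(0,0), D=(10.00,0)
B = A + 4.00·(cos351°, sin351°) = (3.9508, -0.6257)
|BD| = 6.0815
circle(B,8.00) ∩ circle(D,3.00): a=7.5627, h=2.6089
  candidates: C₊=(11.2048,2.7474) cross=15.866; C₋=(11.7417,-2.4426) cross=-15.866
  mode - wants cross < 0 → take C=(11.7417,-2.4426) (cross=-15.866)
ex = (C−B)/|BC| = (0.9739,-0.2271); ey = (0.2271,0.9739)
P = B + -0.83·ex + 0.83·ey = (3.3309,0.3711)

3.33 0.37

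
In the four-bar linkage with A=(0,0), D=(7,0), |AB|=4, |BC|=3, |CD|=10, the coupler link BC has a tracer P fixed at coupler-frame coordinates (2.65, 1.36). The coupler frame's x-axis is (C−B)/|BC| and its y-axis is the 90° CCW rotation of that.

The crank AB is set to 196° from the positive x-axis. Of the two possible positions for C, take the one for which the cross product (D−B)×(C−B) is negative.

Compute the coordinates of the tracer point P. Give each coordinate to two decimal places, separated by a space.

A=(0,0), D=(7.00,0)
B = A + 4.00·(cos196°, sin196°) = (-3.8450, -1.1025)
|BD| = 10.9009
circle(B,3.00) ∩ circle(D,10.00): a=1.2765, h=2.7149
  candidates: C₊=(-2.8497,1.7275) cross=29.595; C₋=(-2.3005,-3.6744) cross=-29.595
  mode - wants cross < 0 → take C=(-2.3005,-3.6744) (cross=-29.595)
ex = (C−B)/|BC| = (0.5149,-0.8573); ey = (0.8573,0.5149)
P = B + 2.65·ex + 1.36·ey = (-1.3148,-2.6741)

-1.31 -2.67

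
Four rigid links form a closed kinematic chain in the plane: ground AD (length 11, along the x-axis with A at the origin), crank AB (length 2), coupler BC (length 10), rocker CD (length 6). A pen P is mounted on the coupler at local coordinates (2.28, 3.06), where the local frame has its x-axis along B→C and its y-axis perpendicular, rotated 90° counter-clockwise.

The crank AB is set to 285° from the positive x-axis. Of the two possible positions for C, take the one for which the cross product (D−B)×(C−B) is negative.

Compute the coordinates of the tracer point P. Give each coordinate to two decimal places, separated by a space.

A=(0,0), D=(11.00,0)
B = A + 2.00·(cos285°, sin285°) = (0.5176, -1.9319)
|BD| = 10.6589
circle(B,10.00) ∩ circle(D,6.00): a=8.3316, h=5.5303
  candidates: C₊=(7.7090,5.0169) cross=58.947; C₋=(9.7136,-5.8605) cross=-58.947
  mode - wants cross < 0 → take C=(9.7136,-5.8605) (cross=-58.947)
ex = (C−B)/|BC| = (0.9196,-0.3929); ey = (0.3929,0.9196)
P = B + 2.28·ex + 3.06·ey = (3.8165,-0.0136)

3.82 -0.01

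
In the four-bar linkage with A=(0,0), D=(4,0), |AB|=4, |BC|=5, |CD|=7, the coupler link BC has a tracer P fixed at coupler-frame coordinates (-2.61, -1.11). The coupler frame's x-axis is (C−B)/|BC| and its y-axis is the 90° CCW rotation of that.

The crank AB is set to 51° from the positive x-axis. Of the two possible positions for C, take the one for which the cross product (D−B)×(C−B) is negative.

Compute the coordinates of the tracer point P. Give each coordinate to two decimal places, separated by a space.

5.02 4.44

A=(0,0), D=(4.00,0)
B = A + 4.00·(cos51°, sin51°) = (2.5173, 3.1086)
|BD| = 3.4441
circle(B,5.00) ∩ circle(D,7.00): a=-1.7622, h=4.6792
  candidates: C₊=(5.9820,6.7135) cross=16.116; C₋=(-2.4647,2.6847) cross=-16.116
  mode - wants cross < 0 → take C=(-2.4647,2.6847) (cross=-16.116)
ex = (C−B)/|BC| = (-0.9964,-0.0848); ey = (0.0848,-0.9964)
P = B + -2.61·ex + -1.11·ey = (5.0238,4.4359)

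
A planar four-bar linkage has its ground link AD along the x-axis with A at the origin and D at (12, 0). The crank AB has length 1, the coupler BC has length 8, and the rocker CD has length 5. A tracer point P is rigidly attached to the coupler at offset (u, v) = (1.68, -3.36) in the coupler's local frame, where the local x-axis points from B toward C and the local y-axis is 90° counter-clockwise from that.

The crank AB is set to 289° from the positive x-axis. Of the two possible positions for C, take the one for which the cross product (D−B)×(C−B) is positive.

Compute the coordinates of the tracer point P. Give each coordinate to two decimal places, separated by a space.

A=(0,0), D=(12.00,0)
B = A + 1.00·(cos289°, sin289°) = (0.3256, -0.9455)
|BD| = 11.7127
circle(B,8.00) ∩ circle(D,5.00): a=7.5212, h=2.7261
  candidates: C₊=(7.6021,2.3788) cross=31.930; C₋=(8.0423,-3.0556) cross=-31.930
  mode + wants cross > 0 → take C=(7.6021,2.3788) (cross=31.930)
ex = (C−B)/|BC| = (0.9096,0.4155); ey = (-0.4155,0.9096)
P = B + 1.68·ex + -3.36·ey = (3.2499,-3.3036)

3.25 -3.30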